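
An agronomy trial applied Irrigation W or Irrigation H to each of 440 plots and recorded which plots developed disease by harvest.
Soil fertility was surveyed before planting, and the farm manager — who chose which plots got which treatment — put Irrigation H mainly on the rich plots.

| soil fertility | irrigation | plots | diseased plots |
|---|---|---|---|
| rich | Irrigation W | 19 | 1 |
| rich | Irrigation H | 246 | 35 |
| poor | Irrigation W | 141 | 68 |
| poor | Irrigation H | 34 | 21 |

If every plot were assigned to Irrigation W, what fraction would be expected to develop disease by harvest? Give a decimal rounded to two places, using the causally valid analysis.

Soil fertility differs across irrigations for reasons unrelated to any effect of the irrigation itself, and it separately predicts the outcome — a classic confounder. We must compare within soil fertility levels.
Standardising Irrigation W to the population soil fertility mix: 0.602·1/19 + 0.398·68/141 = 0.224.

0.22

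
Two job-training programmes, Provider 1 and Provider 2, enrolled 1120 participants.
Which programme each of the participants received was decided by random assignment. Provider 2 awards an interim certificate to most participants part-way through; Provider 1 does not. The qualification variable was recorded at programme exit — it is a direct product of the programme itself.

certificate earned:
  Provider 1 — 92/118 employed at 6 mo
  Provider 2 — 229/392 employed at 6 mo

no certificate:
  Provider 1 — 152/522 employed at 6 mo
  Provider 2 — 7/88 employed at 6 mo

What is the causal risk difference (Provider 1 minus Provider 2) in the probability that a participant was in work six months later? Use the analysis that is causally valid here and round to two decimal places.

-0.11

The stratified and pooled comparisons disagree (Provider 1 wins within each qualification attained during the programme; Provider 2 wins overall), so the answer turns on the causal role of qualification attained during the programme.
The distribution of qualification attained during the programme is itself part of what the programme does — it is an intermediate outcome. Holding it fixed would remove that part of the effect; the total effect is the pooled difference.
The causal difference is the pooled difference: 0.381 − 0.492 = -0.110.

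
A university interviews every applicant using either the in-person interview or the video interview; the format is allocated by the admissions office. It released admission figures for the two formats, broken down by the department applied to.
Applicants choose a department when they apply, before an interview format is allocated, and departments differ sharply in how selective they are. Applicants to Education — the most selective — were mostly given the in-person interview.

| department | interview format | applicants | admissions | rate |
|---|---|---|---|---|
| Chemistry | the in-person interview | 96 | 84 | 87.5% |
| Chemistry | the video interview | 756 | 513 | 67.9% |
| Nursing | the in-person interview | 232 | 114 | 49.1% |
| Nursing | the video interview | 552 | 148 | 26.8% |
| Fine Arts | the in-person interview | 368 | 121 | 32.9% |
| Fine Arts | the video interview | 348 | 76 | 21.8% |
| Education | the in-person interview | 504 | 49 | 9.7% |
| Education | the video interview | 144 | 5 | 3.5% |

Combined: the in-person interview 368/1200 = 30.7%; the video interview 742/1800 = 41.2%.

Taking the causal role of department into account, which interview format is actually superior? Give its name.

the in-person interview

Nothing the interview format does changes department; the imbalance is an allocation artefact. With department also predicting the outcome, the pooled figure is confounded, and the within-stratum comparison is the causal one.
Within each level — Chemistry: 87.5% vs 67.9%; Nursing: 49.1% vs 26.8%; Fine Arts: 32.9% vs 21.8%; Education: 9.7% vs 3.5% — the in-person interview is higher every time.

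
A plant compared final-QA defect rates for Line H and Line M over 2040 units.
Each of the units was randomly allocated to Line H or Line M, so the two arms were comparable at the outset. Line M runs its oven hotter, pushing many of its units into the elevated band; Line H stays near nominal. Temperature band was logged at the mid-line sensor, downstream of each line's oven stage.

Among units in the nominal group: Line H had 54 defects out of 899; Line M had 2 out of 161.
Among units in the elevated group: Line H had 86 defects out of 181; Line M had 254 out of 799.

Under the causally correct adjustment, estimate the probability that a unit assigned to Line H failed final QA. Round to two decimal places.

0.13

The in-process temperature band-specific comparison favours Line M throughout, but the pooled figures favour Line H. The question is whether to condition on in-process temperature band.
The distribution of in-process temperature band is itself part of what the line does — it is an intermediate outcome. Holding it fixed would remove that part of the effect; the total effect is the pooled difference.
So P(outcome | do(Line H)) is just the pooled rate for Line H: 140/1080 = 0.130.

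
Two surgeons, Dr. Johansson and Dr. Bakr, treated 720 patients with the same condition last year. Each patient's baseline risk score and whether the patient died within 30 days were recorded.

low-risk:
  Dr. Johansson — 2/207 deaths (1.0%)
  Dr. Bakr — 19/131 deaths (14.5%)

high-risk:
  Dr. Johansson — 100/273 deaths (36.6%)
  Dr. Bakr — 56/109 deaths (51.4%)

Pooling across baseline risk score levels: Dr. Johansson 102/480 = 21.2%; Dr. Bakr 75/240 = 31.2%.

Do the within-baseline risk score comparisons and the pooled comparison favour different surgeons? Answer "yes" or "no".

no

Within each baseline risk score level (low-risk 1.0% vs 14.5%; high-risk 36.6% vs 51.4%), Dr. Johansson has the lower rate every time. Pooled: 21.2% vs 31.2% — Dr. Johansson has the lower rate overall. They agree.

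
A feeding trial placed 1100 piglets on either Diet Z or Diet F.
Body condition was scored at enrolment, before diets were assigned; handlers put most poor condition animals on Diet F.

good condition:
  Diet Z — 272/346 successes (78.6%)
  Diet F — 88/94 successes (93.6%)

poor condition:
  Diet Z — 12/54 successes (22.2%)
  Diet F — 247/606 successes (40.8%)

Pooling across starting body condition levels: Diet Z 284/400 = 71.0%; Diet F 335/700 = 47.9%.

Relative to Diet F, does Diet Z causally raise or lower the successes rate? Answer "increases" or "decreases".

decreases

The imbalance in starting body condition arose from how piglets were allocated, not from anything the diet did; and starting body condition independently affects the outcome. The pooled gap is confounded — condition on starting body condition.
Within each level — good condition: 78.6% vs 93.6%; poor condition: 22.2% vs 40.8% — Diet F is higher every time.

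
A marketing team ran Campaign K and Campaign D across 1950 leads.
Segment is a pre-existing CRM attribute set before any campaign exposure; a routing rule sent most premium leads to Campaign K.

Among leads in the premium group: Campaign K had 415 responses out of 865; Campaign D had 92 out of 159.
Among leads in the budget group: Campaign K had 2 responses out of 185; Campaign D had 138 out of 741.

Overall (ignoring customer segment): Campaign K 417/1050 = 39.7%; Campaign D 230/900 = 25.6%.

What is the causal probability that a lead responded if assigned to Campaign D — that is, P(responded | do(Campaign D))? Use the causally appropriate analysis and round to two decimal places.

The stratified and pooled comparisons disagree (Campaign D wins within each customer segment; Campaign K wins overall), so the answer turns on the causal role of customer segment.
Customer segment is set before the campaign has any effect — it is not caused by the campaign — and it independently drives the outcome. That makes it a confounder, so the causal comparison is within customer segment levels.
Standardising Campaign D to the population customer segment mix: 0.525·92/159 + 0.475·138/741 = 0.392.

0.39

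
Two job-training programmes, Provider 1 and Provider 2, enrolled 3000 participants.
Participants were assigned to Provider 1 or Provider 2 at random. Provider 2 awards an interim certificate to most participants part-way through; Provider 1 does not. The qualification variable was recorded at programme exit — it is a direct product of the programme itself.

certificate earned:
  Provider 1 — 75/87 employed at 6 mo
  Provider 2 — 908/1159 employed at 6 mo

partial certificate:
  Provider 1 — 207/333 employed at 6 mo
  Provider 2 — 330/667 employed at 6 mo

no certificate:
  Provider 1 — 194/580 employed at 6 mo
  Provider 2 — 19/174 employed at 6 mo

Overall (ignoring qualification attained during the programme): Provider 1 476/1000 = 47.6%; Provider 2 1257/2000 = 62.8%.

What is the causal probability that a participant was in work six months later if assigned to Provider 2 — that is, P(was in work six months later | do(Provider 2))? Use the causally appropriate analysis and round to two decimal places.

Stratifying would compare programmes among participants the programmes themselves sorted into qualification attained during the programme groups — a form of selection on an intermediate. The unconditioned pooled rates give the total causal effect.
So P(outcome | do(Provider 2)) is just the pooled rate for Provider 2: 1257/2000 = 0.628.

0.63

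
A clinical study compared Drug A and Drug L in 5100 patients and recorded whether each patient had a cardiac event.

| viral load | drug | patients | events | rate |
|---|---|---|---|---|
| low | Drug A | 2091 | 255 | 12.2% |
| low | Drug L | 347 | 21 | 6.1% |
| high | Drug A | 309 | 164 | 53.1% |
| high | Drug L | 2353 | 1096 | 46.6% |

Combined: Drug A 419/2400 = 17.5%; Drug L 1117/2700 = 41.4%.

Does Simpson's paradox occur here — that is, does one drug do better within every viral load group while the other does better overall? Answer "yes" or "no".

yes

Within each viral load level (low 12.2% vs 6.1%; high 53.1% vs 46.6%), Drug L has the lower rate every time. Pooled: 17.5% vs 41.4% — Drug A has the lower rate overall. The two comparisons disagree.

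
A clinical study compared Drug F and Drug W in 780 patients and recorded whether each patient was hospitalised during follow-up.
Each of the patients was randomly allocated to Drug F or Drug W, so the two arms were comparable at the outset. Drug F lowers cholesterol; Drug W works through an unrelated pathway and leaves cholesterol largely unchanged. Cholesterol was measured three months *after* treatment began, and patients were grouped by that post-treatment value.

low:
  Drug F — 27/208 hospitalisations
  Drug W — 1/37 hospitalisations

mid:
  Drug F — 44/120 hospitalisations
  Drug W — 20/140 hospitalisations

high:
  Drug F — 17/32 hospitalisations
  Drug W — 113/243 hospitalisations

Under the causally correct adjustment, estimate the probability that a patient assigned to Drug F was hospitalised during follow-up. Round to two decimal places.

0.24

The cholesterol-specific comparison favours Drug W throughout, but the pooled figures favour Drug F. The question is whether to condition on cholesterol.
Cholesterol is downstream of the drug. One should not condition on a consequence of treatment, so the overall rates are the right comparison.
So P(outcome | do(Drug F)) is just the pooled rate for Drug F: 88/360 = 0.244.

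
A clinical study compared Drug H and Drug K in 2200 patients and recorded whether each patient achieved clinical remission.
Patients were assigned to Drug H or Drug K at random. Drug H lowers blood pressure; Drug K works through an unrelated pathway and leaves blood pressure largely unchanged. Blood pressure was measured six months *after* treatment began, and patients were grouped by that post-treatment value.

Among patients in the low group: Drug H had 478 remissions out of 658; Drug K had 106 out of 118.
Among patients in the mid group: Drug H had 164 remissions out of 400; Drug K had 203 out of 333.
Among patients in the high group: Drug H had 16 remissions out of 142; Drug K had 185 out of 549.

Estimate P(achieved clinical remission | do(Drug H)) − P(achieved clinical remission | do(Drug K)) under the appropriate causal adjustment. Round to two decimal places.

+0.05

Within every blood pressure level Drug K has the higher rate, yet pooled Drug H does — Simpson's reversal.
Stratifying would compare drugs among patients the drugs themselves sorted into blood pressure groups — a form of selection on an intermediate. The unconditioned pooled rates give the total causal effect.
The causal difference is the pooled difference: 0.548 − 0.494 = +0.054.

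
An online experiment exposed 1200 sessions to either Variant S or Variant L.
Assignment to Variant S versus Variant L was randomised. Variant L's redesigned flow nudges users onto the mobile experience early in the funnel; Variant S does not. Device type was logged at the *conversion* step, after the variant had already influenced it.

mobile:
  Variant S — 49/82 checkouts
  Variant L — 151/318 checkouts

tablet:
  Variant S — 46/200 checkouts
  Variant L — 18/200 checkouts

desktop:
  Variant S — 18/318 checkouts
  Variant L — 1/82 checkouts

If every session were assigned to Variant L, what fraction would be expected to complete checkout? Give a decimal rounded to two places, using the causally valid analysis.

0.28

Device type lies on the pathway variant → device type → outcome, so adjusting for it blocks the indirect effect. For the total causal effect of variant, use the unadjusted pooled rates.
So P(outcome | do(Variant L)) is just the pooled rate for Variant L: 170/600 = 0.283.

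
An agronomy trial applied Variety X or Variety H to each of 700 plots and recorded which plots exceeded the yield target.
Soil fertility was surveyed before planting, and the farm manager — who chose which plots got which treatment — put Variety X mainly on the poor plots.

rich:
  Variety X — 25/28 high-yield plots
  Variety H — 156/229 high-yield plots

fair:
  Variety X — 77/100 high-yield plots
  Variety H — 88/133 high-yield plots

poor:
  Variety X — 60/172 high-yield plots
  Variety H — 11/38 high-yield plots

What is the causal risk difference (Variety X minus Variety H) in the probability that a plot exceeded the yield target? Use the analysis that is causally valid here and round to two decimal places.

Nothing the variety does changes soil fertility; the imbalance is an allocation artefact. With soil fertility also predicting the outcome, the pooled figure is confounded, and the within-stratum comparison is the causal one.
Adjusting over the population distribution of soil fertility: 0.367·(0.893−0.681) + 0.333·(0.770−0.662) + 0.300·(0.349−0.289) = +0.132.

+0.13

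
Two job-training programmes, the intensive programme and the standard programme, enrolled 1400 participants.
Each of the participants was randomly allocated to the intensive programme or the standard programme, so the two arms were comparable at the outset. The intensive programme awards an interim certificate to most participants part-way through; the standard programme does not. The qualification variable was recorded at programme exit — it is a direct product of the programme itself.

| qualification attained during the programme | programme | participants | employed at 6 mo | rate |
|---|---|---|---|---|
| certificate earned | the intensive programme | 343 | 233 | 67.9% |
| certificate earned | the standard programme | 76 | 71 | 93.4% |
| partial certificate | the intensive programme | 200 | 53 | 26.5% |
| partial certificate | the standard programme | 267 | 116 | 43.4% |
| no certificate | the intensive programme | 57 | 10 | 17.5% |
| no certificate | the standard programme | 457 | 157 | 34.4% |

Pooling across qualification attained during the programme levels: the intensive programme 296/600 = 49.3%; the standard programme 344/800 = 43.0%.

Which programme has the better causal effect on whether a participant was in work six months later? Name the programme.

the intensive programme

The stratified and pooled comparisons disagree (the standard programme wins within each qualification attained during the programme; the intensive programme wins overall), so the answer turns on the causal role of qualification attained during the programme.
Stratifying would compare programmes among participants the programmes themselves sorted into qualification attained during the programme groups — a form of selection on an intermediate. The unconditioned pooled rates give the total causal effect.
Pooled: the intensive programme 49.3% vs the standard programme 43.0%; the intensive programme is higher overall.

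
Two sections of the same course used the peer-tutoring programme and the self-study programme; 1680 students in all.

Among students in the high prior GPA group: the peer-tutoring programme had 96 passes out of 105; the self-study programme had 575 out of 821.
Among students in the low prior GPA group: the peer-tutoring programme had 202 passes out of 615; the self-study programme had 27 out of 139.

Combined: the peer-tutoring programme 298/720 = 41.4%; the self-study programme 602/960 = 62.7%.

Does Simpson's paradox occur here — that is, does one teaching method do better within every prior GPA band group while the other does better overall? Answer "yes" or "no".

yes

Within each prior GPA band level (high prior GPA 91.4% vs 70.0%; low prior GPA 32.8% vs 19.4%), the peer-tutoring programme has the higher rate every time. Pooled: 41.4% vs 62.7% — the self-study programme has the higher rate overall. The two comparisons disagree.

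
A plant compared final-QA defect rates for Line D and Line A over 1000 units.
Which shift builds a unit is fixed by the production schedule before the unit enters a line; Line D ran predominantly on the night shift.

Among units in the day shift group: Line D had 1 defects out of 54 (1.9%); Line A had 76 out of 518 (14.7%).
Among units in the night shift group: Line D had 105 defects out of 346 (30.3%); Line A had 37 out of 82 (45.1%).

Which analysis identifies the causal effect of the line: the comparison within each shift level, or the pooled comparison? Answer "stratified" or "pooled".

stratified

The imbalance in shift arose from how units were allocated, not from anything the line did; and shift independently affects the outcome. The pooled gap is confounded — condition on shift.
Within each level — day shift: 1.9% vs 14.7%; night shift: 30.3% vs 45.1% — Line D is lower every time.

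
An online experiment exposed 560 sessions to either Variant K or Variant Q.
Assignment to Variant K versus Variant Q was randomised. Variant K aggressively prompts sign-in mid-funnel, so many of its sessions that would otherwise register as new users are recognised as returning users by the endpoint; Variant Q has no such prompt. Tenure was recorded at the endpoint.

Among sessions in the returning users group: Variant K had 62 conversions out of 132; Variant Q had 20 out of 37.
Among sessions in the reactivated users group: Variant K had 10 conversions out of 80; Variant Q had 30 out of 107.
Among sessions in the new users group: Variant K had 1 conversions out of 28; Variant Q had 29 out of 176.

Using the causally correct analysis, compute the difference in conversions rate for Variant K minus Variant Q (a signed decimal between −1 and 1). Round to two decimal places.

User tenure here is a post-treatment variable shaped by the variant; conditioning on it would introduce bias rather than remove it. The overall comparison is the causal one.
The causal difference is the pooled difference: 0.304 − 0.247 = +0.057.

+0.06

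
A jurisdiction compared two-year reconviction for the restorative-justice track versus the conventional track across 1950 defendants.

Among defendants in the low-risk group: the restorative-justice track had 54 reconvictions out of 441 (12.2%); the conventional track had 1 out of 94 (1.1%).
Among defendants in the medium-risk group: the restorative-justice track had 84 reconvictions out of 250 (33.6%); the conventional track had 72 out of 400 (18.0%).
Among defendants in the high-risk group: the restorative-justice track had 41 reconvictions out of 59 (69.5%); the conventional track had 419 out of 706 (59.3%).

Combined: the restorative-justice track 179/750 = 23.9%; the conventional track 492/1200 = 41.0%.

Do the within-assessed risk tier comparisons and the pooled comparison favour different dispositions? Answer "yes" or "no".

Within each assessed risk tier level (low-risk 12.2% vs 1.1%; medium-risk 33.6% vs 18.0%; high-risk 69.5% vs 59.3%), the conventional track has the lower rate every time. Pooled: 23.9% vs 41.0% — the restorative-justice track has the lower rate overall. The two comparisons disagree.

yes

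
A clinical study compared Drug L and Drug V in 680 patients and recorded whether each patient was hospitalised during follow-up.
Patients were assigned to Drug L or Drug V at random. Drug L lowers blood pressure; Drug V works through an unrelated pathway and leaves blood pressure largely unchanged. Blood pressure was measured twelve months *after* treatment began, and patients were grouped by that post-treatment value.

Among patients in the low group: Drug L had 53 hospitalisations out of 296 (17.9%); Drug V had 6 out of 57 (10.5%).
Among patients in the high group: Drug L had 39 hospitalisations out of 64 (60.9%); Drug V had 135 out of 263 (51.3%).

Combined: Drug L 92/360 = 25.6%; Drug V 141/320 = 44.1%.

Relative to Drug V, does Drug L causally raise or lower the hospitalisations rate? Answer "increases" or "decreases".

decreases

Blood pressure is recorded after the drug and is itself shifted by it — it sits on the causal path from drug to outcome. Conditioning on a mediator would strip out part of the effect we want; the pooled comparison gives the total causal effect.
Pooled: Drug L 25.6% vs Drug V 44.1%; Drug L is lower overall.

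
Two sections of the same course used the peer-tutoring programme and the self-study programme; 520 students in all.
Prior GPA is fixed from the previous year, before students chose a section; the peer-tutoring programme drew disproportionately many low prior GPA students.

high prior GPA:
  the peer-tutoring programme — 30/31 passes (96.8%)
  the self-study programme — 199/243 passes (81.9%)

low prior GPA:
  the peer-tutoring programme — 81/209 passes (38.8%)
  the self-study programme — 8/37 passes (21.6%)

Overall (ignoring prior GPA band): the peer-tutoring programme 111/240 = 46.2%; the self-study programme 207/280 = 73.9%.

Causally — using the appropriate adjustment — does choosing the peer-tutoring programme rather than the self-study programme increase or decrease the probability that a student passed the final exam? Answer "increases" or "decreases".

increases

the peer-tutoring programme is higher inside every prior GPA band stratum but the self-study programme is higher in aggregate. Whether to stratify depends on how prior GPA band relates to the teaching method.
Nothing the teaching method does changes prior GPA band; the imbalance is an allocation artefact. With prior GPA band also predicting the outcome, the pooled figure is confounded, and the within-stratum comparison is the causal one.
Within each level — high prior GPA: 96.8% vs 81.9%; low prior GPA: 38.8% vs 21.6% — the peer-tutoring programme is higher every time.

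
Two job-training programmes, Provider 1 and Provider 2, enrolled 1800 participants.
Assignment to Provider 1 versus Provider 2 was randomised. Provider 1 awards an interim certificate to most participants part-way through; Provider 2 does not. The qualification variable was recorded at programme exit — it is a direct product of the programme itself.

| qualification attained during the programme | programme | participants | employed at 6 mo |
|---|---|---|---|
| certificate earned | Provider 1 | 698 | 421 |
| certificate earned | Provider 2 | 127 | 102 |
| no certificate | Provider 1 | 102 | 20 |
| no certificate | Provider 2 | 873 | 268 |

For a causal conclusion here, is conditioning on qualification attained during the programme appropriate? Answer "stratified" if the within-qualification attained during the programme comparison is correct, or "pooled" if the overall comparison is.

The qualification attained during the programme-specific comparison favours Provider 2 throughout, but the pooled figures favour Provider 1. The question is whether to condition on qualification attained during the programme.
Qualification attained during the programme is downstream of the programme. One should not condition on a consequence of treatment, so the overall rates are the right comparison.
Pooled: Provider 1 55.1% vs Provider 2 37.0%; Provider 1 is higher overall.

pooled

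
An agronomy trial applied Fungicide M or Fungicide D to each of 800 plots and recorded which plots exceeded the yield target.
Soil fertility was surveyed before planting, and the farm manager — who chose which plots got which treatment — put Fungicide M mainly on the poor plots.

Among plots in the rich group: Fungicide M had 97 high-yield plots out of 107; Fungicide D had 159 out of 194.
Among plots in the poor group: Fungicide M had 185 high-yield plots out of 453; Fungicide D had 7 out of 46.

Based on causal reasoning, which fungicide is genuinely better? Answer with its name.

The soil fertility-specific comparison favours Fungicide M throughout, but the pooled figures favour Fungicide D. The question is whether to condition on soil fertility.
Here soil fertility is a common cause — it drives both which fungicide a case falls under and the outcome. The crude comparison mixes populations; the stratum-specific rates are the causally relevant ones.
Within each level — rich: 90.7% vs 82.0%; poor: 40.8% vs 15.2% — Fungicide M is higher every time.

Fungicide M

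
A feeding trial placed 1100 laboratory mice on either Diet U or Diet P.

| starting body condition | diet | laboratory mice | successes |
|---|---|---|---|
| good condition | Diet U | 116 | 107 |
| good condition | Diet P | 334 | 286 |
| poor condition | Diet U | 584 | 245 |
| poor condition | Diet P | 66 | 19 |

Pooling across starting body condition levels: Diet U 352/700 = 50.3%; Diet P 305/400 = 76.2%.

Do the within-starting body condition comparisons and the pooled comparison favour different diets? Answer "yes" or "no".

yes

Within each starting body condition level (good condition 92.2% vs 85.6%; poor condition 42.0% vs 28.8%), Diet U has the higher rate every time. Pooled: 50.3% vs 76.2% — Diet P has the higher rate overall. The two comparisons disagree.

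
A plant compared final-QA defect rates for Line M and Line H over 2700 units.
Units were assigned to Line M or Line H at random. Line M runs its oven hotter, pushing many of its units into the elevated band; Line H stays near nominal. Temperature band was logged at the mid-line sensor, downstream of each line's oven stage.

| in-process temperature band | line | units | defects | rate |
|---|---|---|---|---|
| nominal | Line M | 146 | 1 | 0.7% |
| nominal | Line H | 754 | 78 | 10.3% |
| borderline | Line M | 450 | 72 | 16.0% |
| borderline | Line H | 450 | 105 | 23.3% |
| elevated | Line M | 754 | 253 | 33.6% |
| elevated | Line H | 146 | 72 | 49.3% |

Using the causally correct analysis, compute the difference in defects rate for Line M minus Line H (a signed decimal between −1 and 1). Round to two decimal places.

+0.05

The stratified and pooled comparisons disagree (Line M wins within each in-process temperature band; Line H wins overall), so the answer turns on the causal role of in-process temperature band.
In-process temperature band lies on the pathway line → in-process temperature band → outcome, so adjusting for it blocks the indirect effect. For the total causal effect of line, use the unadjusted pooled rates.
The causal difference is the pooled difference: 0.241 − 0.189 = +0.053.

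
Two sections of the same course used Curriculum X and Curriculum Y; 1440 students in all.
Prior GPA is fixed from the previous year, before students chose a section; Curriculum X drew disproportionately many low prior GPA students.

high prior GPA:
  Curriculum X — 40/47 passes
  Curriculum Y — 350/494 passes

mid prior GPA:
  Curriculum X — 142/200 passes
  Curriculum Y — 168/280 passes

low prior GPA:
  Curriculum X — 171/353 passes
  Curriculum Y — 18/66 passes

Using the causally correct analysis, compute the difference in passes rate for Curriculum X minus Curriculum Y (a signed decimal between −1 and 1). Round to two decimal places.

+0.15

Prior GPA band satisfies the back-door criterion: it is not a descendant of the teaching method, and it blocks the spurious path from teaching method to outcome. Adjusting for it (i.e., using the within-prior GPA band rates) gives the causal effect.
Adjusting over the population distribution of prior GPA band: 0.376·(0.851−0.709) + 0.333·(0.710−0.600) + 0.291·(0.484−0.273) = +0.152.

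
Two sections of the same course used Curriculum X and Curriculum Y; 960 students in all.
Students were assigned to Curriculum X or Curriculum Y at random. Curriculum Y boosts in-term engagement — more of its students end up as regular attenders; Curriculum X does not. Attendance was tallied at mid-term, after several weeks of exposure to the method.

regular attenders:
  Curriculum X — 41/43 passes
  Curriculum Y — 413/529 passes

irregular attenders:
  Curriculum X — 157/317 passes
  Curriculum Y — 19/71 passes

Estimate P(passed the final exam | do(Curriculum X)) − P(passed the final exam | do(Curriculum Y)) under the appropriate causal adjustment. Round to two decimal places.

-0.17

Mid-term attendance is downstream of the teaching method. One should not condition on a consequence of treatment, so the overall rates are the right comparison.
The causal difference is the pooled difference: 0.550 − 0.720 = -0.170.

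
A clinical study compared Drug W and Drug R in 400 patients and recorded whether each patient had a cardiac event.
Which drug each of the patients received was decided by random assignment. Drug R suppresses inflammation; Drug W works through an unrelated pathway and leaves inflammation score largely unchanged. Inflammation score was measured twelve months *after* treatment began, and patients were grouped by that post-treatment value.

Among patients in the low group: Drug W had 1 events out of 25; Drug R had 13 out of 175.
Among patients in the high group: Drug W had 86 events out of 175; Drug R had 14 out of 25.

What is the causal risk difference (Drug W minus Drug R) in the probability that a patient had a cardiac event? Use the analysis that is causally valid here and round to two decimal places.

+0.30

Inflammation score is recorded after the drug and is itself shifted by it — it sits on the causal path from drug to outcome. Conditioning on a mediator would strip out part of the effect we want; the pooled comparison gives the total causal effect.
The causal difference is the pooled difference: 0.435 − 0.135 = +0.300.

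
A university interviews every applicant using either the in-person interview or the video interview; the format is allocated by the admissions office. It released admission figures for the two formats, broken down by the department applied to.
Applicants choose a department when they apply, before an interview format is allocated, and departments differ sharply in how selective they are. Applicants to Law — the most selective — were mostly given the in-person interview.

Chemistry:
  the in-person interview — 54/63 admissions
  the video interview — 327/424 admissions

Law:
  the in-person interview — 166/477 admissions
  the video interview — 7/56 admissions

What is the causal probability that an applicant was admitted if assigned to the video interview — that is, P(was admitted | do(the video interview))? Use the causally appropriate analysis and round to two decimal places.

Department is set before the interview format has any effect — it is not caused by the interview format — and it independently drives the outcome. That makes it a confounder, so the causal comparison is within department levels.
Standardising the video interview to the population department mix: 0.477·327/424 + 0.523·7/56 = 0.434.

0.43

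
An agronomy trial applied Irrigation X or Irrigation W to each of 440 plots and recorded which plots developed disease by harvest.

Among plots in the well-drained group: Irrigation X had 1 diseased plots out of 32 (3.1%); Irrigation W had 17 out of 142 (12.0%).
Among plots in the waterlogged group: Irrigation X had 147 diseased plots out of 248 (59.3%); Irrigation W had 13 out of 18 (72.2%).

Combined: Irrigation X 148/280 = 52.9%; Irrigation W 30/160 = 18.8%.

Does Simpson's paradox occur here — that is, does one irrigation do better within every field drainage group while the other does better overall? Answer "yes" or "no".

yes

Within each field drainage level (well-drained 3.1% vs 12.0%; waterlogged 59.3% vs 72.2%), Irrigation X has the lower rate every time. Pooled: 52.9% vs 18.8% — Irrigation W has the lower rate overall. The two comparisons disagree.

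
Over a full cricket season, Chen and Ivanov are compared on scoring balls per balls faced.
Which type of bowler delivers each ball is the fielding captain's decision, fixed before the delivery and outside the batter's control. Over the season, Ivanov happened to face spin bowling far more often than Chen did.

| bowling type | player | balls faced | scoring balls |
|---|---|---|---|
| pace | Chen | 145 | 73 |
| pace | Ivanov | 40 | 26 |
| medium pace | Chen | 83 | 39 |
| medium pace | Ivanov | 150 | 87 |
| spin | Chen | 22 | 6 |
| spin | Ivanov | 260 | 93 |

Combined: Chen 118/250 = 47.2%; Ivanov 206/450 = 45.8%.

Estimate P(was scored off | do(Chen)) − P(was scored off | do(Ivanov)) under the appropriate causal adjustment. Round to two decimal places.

-0.11

The stratified and pooled comparisons disagree (Ivanov wins within each bowling type; Chen wins overall), so the answer turns on the causal role of bowling type.
The imbalance in bowling type arose from how balls faced were allocated, not from anything the player did; and bowling type independently affects the outcome. The pooled gap is confounded — condition on bowling type.
Adjusting over the population distribution of bowling type: 0.264·(0.503−0.650) + 0.333·(0.470−0.580) + 0.403·(0.273−0.358) = -0.110.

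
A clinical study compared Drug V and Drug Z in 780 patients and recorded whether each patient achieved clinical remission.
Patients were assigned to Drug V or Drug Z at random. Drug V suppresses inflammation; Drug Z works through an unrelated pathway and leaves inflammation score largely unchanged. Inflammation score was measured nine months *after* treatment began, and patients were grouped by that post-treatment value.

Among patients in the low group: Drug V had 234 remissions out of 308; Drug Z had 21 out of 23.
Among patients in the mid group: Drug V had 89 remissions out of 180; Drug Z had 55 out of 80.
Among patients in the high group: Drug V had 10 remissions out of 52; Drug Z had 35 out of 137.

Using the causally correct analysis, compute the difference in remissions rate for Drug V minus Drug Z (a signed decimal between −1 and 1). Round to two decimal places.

The distribution of inflammation score is itself part of what the drug does — it is an intermediate outcome. Holding it fixed would remove that part of the effect; the total effect is the pooled difference.
The causal difference is the pooled difference: 0.617 − 0.463 = +0.154.

+0.15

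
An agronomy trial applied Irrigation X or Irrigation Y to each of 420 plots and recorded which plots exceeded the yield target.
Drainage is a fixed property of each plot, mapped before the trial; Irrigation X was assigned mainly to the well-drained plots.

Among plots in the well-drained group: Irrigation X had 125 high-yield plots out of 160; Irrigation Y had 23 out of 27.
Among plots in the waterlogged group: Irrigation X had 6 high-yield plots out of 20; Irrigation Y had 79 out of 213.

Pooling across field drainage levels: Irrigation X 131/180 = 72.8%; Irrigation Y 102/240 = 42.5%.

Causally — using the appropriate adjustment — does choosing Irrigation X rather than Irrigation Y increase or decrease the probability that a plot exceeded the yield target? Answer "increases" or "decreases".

decreases

The field drainage-specific comparison favours Irrigation Y throughout, but the pooled figures favour Irrigation X. The question is whether to condition on field drainage.
Nothing the irrigation does changes field drainage; the imbalance is an allocation artefact. With field drainage also predicting the outcome, the pooled figure is confounded, and the within-stratum comparison is the causal one.
Within each level — well-drained: 78.1% vs 85.2%; waterlogged: 30.0% vs 37.1% — Irrigation Y is higher every time.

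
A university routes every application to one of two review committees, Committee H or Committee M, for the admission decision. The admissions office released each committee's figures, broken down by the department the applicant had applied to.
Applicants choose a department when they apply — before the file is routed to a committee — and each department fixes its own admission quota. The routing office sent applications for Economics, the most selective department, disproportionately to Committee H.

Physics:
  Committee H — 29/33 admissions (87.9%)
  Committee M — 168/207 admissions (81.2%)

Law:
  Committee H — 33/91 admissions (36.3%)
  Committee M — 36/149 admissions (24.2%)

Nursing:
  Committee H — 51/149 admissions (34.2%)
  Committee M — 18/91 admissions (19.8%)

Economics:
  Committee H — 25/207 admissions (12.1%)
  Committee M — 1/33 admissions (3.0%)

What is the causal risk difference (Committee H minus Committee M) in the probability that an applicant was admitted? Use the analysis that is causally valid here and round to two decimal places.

+0.11

Here department is a common cause — it drives both which review committee a case falls under and the outcome. The crude comparison mixes populations; the stratum-specific rates are the causally relevant ones.
Adjusting over the population distribution of department: 0.250·(0.879−0.812) + 0.250·(0.363−0.242) + 0.250·(0.342−0.198) + 0.250·(0.121−0.030) = +0.106.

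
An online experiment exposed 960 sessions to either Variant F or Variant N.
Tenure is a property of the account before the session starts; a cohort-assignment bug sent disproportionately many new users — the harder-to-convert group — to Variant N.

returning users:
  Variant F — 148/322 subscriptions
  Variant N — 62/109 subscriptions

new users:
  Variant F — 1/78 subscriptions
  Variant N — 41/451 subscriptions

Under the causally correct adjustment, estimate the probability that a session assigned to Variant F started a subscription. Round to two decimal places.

0.21

User tenure satisfies the back-door criterion: it is not a descendant of the variant, and it blocks the spurious path from variant to outcome. Adjusting for it (i.e., using the within-user tenure rates) gives the causal effect.
Standardising Variant F to the population user tenure mix: 0.449·148/322 + 0.551·1/78 = 0.213.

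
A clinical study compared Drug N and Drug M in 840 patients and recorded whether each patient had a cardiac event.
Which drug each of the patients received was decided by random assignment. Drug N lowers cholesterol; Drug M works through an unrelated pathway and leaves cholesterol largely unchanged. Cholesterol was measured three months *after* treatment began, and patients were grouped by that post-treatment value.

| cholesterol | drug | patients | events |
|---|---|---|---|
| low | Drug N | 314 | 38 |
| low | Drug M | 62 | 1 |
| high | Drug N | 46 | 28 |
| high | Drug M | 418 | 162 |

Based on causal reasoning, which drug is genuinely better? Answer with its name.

Cholesterol is recorded after the drug and is itself shifted by it — it sits on the causal path from drug to outcome. Conditioning on a mediator would strip out part of the effect we want; the pooled comparison gives the total causal effect.
Pooled: Drug N 18.3% vs Drug M 34.0%; Drug N is lower overall.

Drug N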